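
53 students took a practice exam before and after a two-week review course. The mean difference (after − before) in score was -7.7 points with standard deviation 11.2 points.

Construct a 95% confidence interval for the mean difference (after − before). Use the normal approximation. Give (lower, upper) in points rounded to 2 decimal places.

Paired design: SE = s_d/√n = 11.2/√53 = 1.5384.
z* = 1.960; margin of error = 1.960 × 1.5384 = 3.0153.
-7.7 ± 3.0153 → (-10.72, -4.68).

(-10.72, -4.68)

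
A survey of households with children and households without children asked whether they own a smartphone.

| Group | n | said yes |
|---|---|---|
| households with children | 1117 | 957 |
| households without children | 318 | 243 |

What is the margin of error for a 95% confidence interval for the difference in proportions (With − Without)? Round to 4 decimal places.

p̂₁ = 957/1117 = 0.8568 and p̂₂ = 243/318 = 0.7642.
SE₁ = √(p̂₁(1−p̂₁)/n₁) = √(0.8568·0.1432/1117) = 0.01048; SE₂ = √(0.7642·0.2358/318) = 0.02380.
Independent samples: SE of the difference = √(SE₁² + SE₂²) = √(0.0001098304 + 0.00056644) = 0.02601.
z* for 95% confidence is 1.960, so the margin of error is 1.960 × 0.02601 = 0.05098.

0.0510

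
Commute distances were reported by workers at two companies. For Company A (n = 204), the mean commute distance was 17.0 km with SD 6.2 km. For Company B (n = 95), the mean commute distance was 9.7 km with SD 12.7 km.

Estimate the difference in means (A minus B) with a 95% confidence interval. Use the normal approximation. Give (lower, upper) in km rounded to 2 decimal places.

SE₁ = s₁/√n₁ = 6.2/√204 = 0.4341; SE₂ = 12.7/√95 = 1.3030.
Independent samples, unequal variances: SE_diff = √(SE₁² + SE₂²) = √(0.18844281 + 1.697809) = 1.3734.
z* = 1.960, so margin of error = 1.960 × 1.3734 = 2.6919.
Difference in means = 17.0 − 9.7 = 7.3000.
7.3000 ± 2.6919 → (4.61, 9.99).

(4.61, 9.99)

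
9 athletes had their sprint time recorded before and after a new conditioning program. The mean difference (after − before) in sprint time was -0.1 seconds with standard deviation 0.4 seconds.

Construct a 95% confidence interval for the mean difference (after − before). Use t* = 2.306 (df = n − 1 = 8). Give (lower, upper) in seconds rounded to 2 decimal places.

Paired design: SE = s_d/√n = 0.4/√9 = 0.1333.
t* = 2.306; margin of error = 2.306 × 0.1333 = 0.3074.
-0.1 ± 0.3074 → (-0.41, 0.21).

(-0.41, 0.21)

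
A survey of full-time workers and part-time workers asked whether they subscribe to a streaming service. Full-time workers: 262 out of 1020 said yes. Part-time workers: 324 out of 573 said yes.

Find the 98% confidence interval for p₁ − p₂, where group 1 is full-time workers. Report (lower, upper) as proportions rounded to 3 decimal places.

(-0.366, -0.251)

First, p̂₁ = 262/1020 = 0.2569; p̂₂ = 324/573 = 0.5654.
The two standard errors are √(0.2569×0.7431/1020) = 0.01368 and √(0.5654×0.4346/573) = 0.02071.
Because the samples are independent, SE_diff = √(0.01368² + 0.02071²) = 0.02482.
Using z* = 2.326 for 98%, ME = 2.326 × 0.02482 = 0.05773.
p̂₁ − p̂₂ = -0.3085; interval -0.3085 ± 0.05773 gives (-0.366, -0.251).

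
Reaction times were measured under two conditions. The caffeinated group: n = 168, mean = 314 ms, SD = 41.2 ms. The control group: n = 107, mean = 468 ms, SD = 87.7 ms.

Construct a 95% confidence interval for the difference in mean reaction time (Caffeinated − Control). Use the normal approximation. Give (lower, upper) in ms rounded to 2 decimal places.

Per-group SEs: s₁/√n₁ = 41.2/√168 = 3.1786, s₂/√n₂ = 87.7/√107 = 8.4783.
Unpooled SE of the difference: √(10.10349796 + 71.88157089) = 9.0546.
Margin of error = z* · SE = 1.960 × 9.0546 = 17.7470.
x̄₁ − x̄₂ = 314 − 468 = -154.0000.
CI: -154.0000 ± 17.7470 = (-171.75, -136.25).

(-171.75, -136.25)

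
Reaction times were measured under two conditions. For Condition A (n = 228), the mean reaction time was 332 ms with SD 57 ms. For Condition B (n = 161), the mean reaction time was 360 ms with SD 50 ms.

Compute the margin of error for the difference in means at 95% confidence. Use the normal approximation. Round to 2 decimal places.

10.70

SE₁ = s₁/√n₁ = 57/√228 = 3.7749; SE₂ = 50/√161 = 3.9406.
Independent samples, unequal variances: SE_diff = √(SE₁² + SE₂²) = √(14.24987001 + 15.52832836) = 5.4569.
z* = 1.960, so margin of error = 1.960 × 5.4569 = 10.6955.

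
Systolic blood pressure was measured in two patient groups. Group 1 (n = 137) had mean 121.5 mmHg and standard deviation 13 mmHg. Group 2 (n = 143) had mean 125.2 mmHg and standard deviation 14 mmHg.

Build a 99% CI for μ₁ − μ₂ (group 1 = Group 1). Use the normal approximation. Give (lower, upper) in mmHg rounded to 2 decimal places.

(-7.86, 0.46)

SE₁ = s₁/√n₁ = 13/√137 = 1.1107; SE₂ = 14/√143 = 1.1707.
Independent samples, unequal variances: SE_diff = √(SE₁² + SE₂²) = √(1.23365449 + 1.37053849) = 1.6138.
z* = 2.576, so margin of error = 2.576 × 1.6138 = 4.1571.
Difference in means = 121.5 − 125.2 = -3.7000.
-3.7000 ± 4.1571 → (-7.86, 0.46).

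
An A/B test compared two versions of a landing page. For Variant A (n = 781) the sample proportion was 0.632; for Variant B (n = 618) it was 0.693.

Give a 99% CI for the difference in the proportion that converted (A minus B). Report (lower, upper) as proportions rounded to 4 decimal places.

The two standard errors are √(0.6320×0.3680/781) = 0.01726 and √(0.6930×0.3070/618) = 0.01855.
Because the samples are independent, SE_diff = √(0.01726² + 0.01855²) = 0.02534.
Using z* = 2.576 for 99%, ME = 2.576 × 0.02534 = 0.06528.
p̂₁ − p̂₂ = -0.0610; interval -0.0610 ± 0.06528 gives (-0.1263, 0.0043).

(-0.1263, 0.0043)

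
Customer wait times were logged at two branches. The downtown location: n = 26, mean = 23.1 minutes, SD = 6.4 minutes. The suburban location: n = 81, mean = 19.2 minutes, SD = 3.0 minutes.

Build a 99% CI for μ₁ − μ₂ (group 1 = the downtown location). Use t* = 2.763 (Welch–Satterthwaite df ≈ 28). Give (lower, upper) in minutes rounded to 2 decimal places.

Per-group SEs: s₁/√n₁ = 6.4/√26 = 1.2551, s₂/√n₂ = 3.0/√81 = 0.3333.
Unpooled SE of the difference: √(1.57527601 + 0.11108889) = 1.2986.
Margin of error = t* · SE = 2.763 × 1.2986 = 3.5880.
x̄₁ − x̄₂ = 23.1 − 19.2 = 3.9000.
CI: 3.9000 ± 3.5880 = (0.31, 7.49).

(0.31, 7.49)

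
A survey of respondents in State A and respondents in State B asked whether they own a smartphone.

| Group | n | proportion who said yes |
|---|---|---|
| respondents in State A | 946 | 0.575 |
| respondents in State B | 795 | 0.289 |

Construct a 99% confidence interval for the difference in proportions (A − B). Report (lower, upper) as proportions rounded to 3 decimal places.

(0.227, 0.345)

Each SE is √(p̂(1−p̂)/n): √(0.5750·0.4250/946) = 0.01607 and √(0.2890·0.7110/795) = 0.01608.
SE(p̂₁ − p̂₂) = √(SE₁² + SE₂²) = √(0.0002582449 + 0.0002585664) = 0.02273, since the two samples are independent.
At 99% confidence z* = 2.576; margin = 2.576 × 0.02273 = 0.05855.
The difference is 0.5750 − 0.2890 = 0.2860, so the interval is 0.2860 ± 0.05855 = (0.227, 0.345).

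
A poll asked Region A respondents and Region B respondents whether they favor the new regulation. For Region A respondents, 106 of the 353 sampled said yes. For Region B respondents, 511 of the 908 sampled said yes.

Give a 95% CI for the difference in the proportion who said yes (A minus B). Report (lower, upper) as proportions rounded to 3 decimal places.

p̂₁ = 106/353 = 0.3003 and p̂₂ = 511/908 = 0.5628.
SE₁ = √(p̂₁(1−p̂₁)/n₁) = √(0.3003·0.6997/353) = 0.02440; SE₂ = √(0.5628·0.4372/908) = 0.01646.
Independent samples: SE of the difference = √(SE₁² + SE₂²) = √(0.00059536 + 0.0002709316) = 0.02943.
z* for 95% confidence is 1.960, so the margin of error is 1.960 × 0.02943 = 0.05768.
Point estimate p̂₁ − p̂₂ = 0.3003 − 0.5628 = -0.2625.
-0.2625 ± 0.05768 → (-0.320, -0.205).

(-0.320, -0.205)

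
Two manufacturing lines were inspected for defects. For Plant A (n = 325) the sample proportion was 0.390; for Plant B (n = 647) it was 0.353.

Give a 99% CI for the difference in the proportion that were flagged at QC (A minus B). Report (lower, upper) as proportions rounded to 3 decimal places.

(-0.048, 0.122)

The two standard errors are √(0.3900×0.6100/325) = 0.02706 and √(0.3530×0.6470/647) = 0.01879.
Because the samples are independent, SE_diff = √(0.02706² + 0.01879²) = 0.03294.
Using z* = 2.576 for 99%, ME = 2.576 × 0.03294 = 0.08485.
p̂₁ − p̂₂ = 0.0370; interval 0.0370 ± 0.08485 gives (-0.048, 0.122).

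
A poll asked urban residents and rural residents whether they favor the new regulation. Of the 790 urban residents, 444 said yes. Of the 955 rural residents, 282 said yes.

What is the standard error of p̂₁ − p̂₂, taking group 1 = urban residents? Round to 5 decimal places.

Sample proportions: 444/790 = 0.5620, 282/955 = 0.2953.
Each SE is √(p̂(1−p̂)/n): √(0.5620·0.4380/790) = 0.01765 and √(0.2953·0.7047/955) = 0.01476.
SE(p̂₁ − p̂₂) = √(SE₁² + SE₂²) = √(0.0003115225 + 0.0002178576) = 0.02301, since the two samples are independent.

0.02301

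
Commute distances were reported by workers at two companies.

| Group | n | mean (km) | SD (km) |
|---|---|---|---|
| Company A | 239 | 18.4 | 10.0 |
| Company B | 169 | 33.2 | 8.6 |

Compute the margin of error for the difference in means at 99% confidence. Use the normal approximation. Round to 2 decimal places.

2.38

SE₁ = s₁/√n₁ = 10.0/√239 = 0.6468; SE₂ = 8.6/√169 = 0.6615.
Independent samples, unequal variances: SE_diff = √(SE₁² + SE₂²) = √(0.41835024 + 0.43758225) = 0.9252.
z* = 2.576, so margin of error = 2.576 × 0.9252 = 2.3833.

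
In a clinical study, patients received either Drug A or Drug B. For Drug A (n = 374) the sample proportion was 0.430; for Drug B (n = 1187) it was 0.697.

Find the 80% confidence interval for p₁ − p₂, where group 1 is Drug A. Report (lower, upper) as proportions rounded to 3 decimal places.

(-0.304, -0.230)

SE₁ = √(p̂₁(1−p̂₁)/n₁) = √(0.4300·0.5700/374) = 0.02560; SE₂ = √(0.6970·0.3030/1187) = 0.01334.
Independent samples: SE of the difference = √(SE₁² + SE₂²) = √(0.00065536 + 0.0001779556) = 0.02887.
z* for 80% confidence is 1.282, so the margin of error is 1.282 × 0.02887 = 0.03701.
Point estimate p̂₁ − p̂₂ = 0.4300 − 0.6970 = -0.2670.
-0.2670 ± 0.03701 → (-0.304, -0.230).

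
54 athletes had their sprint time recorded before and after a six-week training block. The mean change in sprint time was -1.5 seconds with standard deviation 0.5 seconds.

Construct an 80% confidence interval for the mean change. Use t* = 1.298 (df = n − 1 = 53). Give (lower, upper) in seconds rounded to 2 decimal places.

Paired design: SE = s_d/√n = 0.5/√54 = 0.0680.
t* = 1.298; margin of error = 1.298 × 0.0680 = 0.0883.
-1.5 ± 0.0883 → (-1.59, -1.41).

(-1.59, -1.41)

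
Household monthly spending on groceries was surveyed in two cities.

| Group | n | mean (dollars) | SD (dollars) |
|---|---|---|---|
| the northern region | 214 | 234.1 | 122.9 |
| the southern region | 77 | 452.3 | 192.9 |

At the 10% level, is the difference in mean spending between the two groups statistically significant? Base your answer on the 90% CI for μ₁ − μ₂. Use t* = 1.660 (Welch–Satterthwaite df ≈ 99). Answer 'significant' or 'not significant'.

significant

SE₁ = s₁/√n₁ = 122.9/√214 = 8.4013; SE₂ = 192.9/√77 = 21.9830.
Independent samples, unequal variances: SE_diff = √(SE₁² + SE₂²) = √(70.58184169 + 483.252289) = 23.5337.
t* = 1.660, so margin of error = 1.660 × 23.5337 = 39.0659.
Difference in means = 234.1 − 452.3 = -218.2000.
-218.2000 ± 39.0659 → (-257.2659, -179.1341).
The interval (-257.2659, -179.1341) does not contain 0, so the difference is significant.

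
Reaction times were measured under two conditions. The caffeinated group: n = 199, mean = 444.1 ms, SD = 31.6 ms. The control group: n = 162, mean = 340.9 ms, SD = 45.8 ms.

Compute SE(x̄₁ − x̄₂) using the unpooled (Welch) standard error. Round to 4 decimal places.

4.2387

SE₁ = s₁/√n₁ = 31.6/√199 = 2.2401; SE₂ = 45.8/√162 = 3.5984.
Independent samples, unequal variances: SE_diff = √(SE₁² + SE₂²) = √(5.01804801 + 12.94848256) = 4.2387.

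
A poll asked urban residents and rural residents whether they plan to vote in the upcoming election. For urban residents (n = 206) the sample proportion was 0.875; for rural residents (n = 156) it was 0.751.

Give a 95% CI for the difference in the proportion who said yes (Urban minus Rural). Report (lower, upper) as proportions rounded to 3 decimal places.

SE₁ = √(p̂₁(1−p̂₁)/n₁) = √(0.8750·0.1250/206) = 0.02304; SE₂ = √(0.7510·0.2490/156) = 0.03462.
Independent samples: SE of the difference = √(SE₁² + SE₂²) = √(0.0005308416 + 0.0011985444) = 0.04159.
z* for 95% confidence is 1.960, so the margin of error is 1.960 × 0.04159 = 0.08152.
Point estimate p̂₁ − p̂₂ = 0.8750 − 0.7510 = 0.1240.
0.1240 ± 0.08152 → (0.042, 0.206).

(0.042, 0.206)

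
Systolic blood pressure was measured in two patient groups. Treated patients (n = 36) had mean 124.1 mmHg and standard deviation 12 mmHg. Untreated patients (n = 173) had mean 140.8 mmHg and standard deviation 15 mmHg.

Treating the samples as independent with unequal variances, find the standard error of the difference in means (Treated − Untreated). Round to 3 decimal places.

Standard errors of each mean: 12/√36 = 2.0000 and 15/√173 = 1.1404.
SE(x̄₁ − x̄₂) = √(2.0000² + 1.1404²) = 2.3023 for independent samples with unequal variances.

2.302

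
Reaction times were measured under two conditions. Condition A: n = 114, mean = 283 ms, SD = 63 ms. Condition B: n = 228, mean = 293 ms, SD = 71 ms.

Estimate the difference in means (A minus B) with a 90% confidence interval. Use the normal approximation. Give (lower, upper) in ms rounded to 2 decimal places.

SE₁ = s₁/√n₁ = 63/√114 = 5.9005; SE₂ = 71/√228 = 4.7021.
Independent samples, unequal variances: SE_diff = √(SE₁² + SE₂²) = √(34.81590025 + 22.10974441) = 7.5449.
z* = 1.645, so margin of error = 1.645 × 7.5449 = 12.4114.
Difference in means = 283 − 293 = -10.0000.
-10.0000 ± 12.4114 → (-22.41, 2.41).

(-22.41, 2.41)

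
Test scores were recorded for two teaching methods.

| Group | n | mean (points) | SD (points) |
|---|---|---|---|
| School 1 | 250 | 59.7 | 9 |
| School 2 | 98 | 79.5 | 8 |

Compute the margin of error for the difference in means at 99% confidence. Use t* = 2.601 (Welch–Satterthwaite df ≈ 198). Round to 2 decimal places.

SE₁ = s₁/√n₁ = 9/√250 = 0.5692; SE₂ = 8/√98 = 0.8081.
Independent samples, unequal variances: SE_diff = √(SE₁² + SE₂²) = √(0.32398864 + 0.65302561) = 0.9884.
t* = 2.601, so margin of error = 2.601 × 0.9884 = 2.5708.

2.57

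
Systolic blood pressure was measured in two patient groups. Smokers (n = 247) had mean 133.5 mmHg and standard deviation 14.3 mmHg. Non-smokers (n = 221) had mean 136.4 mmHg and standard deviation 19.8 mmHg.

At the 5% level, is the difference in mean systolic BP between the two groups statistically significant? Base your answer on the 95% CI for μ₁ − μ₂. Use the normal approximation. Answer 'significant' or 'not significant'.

not significant

Standard errors of each mean: 14.3/√247 = 0.9099 and 19.8/√221 = 1.3319.
SE(x̄₁ − x̄₂) = √(0.9099² + 1.3319²) = 1.6130 for independent samples with unequal variances.
With z* = 1.960, the margin is 1.960 × 1.6130 = 3.1615.
x̄₁ − x̄₂ = 133.5 − 136.4 = -2.9000; the interval is -2.9000 ± 3.1615 = (-6.0615, 0.2615).
The interval (-6.0615, 0.2615) contains 0, so the difference is not significant.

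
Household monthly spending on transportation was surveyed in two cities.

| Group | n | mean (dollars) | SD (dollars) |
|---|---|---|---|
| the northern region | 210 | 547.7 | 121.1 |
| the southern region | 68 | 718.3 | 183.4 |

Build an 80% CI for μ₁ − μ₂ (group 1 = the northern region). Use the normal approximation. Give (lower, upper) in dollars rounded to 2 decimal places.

(-201.06, -140.14)

SE₁ = s₁/√n₁ = 121.1/√210 = 8.3567; SE₂ = 183.4/√68 = 22.2405.
Independent samples, unequal variances: SE_diff = √(SE₁² + SE₂²) = √(69.83443489 + 494.63984025) = 23.7587.
z* = 1.282, so margin of error = 1.282 × 23.7587 = 30.4587.
Difference in means = 547.7 − 718.3 = -170.6000.
-170.6000 ± 30.4587 → (-201.06, -140.14).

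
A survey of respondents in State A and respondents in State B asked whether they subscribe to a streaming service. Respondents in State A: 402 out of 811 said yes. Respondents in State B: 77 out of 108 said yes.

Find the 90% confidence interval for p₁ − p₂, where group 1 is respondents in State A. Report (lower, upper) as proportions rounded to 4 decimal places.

p̂₁ = 402/811 = 0.4957 and p̂₂ = 77/108 = 0.7130.
SE₁ = √(p̂₁(1−p̂₁)/n₁) = √(0.4957·0.5043/811) = 0.01756; SE₂ = √(0.7130·0.2870/108) = 0.04353.
Independent samples: SE of the difference = √(SE₁² + SE₂²) = √(0.0003083536 + 0.0018948609) = 0.04694.
z* for 90% confidence is 1.645, so the margin of error is 1.645 × 0.04694 = 0.07722.
Point estimate p̂₁ − p̂₂ = 0.4957 − 0.7130 = -0.2173.
-0.2173 ± 0.07722 → (-0.2945, -0.1401).

(-0.2945, -0.1401)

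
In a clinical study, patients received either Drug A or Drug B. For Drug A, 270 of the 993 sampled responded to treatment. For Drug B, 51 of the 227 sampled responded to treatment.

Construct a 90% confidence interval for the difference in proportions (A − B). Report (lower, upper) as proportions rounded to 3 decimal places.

First, p̂₁ = 270/993 = 0.2719; p̂₂ = 51/227 = 0.2247.
The two standard errors are √(0.2719×0.7281/993) = 0.01412 and √(0.2247×0.7753/227) = 0.02770.
Because the samples are independent, SE_diff = √(0.01412² + 0.02770²) = 0.03109.
Using z* = 1.645 for 90%, ME = 1.645 × 0.03109 = 0.05114.
p̂₁ − p̂₂ = 0.0472; interval 0.0472 ± 0.05114 gives (-0.004, 0.098).

(-0.004, 0.098)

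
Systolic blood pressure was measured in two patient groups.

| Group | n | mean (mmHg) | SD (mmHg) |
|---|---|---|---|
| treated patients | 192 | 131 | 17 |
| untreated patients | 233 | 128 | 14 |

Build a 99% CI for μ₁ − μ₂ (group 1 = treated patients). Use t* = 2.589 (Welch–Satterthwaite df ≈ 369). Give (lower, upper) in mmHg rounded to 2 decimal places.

Per-group SEs: s₁/√n₁ = 17/√192 = 1.2269, s₂/√n₂ = 14/√233 = 0.9172.
Unpooled SE of the difference: √(1.50528361 + 0.84125584) = 1.5318.
Margin of error = t* · SE = 2.589 × 1.5318 = 3.9658.
x̄₁ − x̄₂ = 131 − 128 = 3.0000.
CI: 3.0000 ± 3.9658 = (-0.97, 6.97).

(-0.97, 6.97)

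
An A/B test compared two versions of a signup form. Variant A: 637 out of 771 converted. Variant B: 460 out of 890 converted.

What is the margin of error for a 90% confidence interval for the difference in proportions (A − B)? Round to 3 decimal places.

p̂₁ = 637/771 = 0.8262 and p̂₂ = 460/890 = 0.5169.
SE₁ = √(p̂₁(1−p̂₁)/n₁) = √(0.8262·0.1738/771) = 0.01365; SE₂ = √(0.5169·0.4831/890) = 0.01675.
Independent samples: SE of the difference = √(SE₁² + SE₂²) = √(0.0001863225 + 0.0002805625) = 0.02161.
z* for 90% confidence is 1.645, so the margin of error is 1.645 × 0.02161 = 0.03555.

0.036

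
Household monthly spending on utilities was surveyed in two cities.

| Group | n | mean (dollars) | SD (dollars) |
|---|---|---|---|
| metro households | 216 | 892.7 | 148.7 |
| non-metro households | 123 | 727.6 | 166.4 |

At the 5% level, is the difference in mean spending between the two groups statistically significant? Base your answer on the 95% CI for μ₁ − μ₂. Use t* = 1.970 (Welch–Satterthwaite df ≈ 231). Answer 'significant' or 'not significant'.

SE₁ = s₁/√n₁ = 148.7/√216 = 10.1178; SE₂ = 166.4/√123 = 15.0038.
Independent samples, unequal variances: SE_diff = √(SE₁² + SE₂²) = √(102.36987684 + 225.11401444) = 18.0965.
t* = 1.970, so margin of error = 1.970 × 18.0965 = 35.6501.
Difference in means = 892.7 − 727.6 = 165.1000.
165.1000 ± 35.6501 → (129.4499, 200.7501).
The interval (129.4499, 200.7501) does not contain 0, so the difference is significant.

significant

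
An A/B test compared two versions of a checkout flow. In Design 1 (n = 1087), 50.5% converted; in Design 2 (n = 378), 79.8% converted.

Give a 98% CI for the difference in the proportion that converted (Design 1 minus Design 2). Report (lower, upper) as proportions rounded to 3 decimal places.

SE₁ = √(p̂₁(1−p̂₁)/n₁) = √(0.5050·0.4950/1087) = 0.01516; SE₂ = √(0.7980·0.2020/378) = 0.02065.
Independent samples: SE of the difference = √(SE₁² + SE₂²) = √(0.0002298256 + 0.0004264225) = 0.02562.
z* for 98% confidence is 2.326, so the margin of error is 2.326 × 0.02562 = 0.05959.
Point estimate p̂₁ − p̂₂ = 0.5050 − 0.7980 = -0.2930.
-0.2930 ± 0.05959 → (-0.353, -0.233).

(-0.353, -0.233)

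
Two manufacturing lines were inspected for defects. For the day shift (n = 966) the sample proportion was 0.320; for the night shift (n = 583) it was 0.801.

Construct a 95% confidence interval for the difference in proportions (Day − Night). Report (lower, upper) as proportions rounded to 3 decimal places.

(-0.525, -0.437)

Each SE is √(p̂(1−p̂)/n): √(0.3200·0.6800/966) = 0.01501 and √(0.8010·0.1990/583) = 0.01654.
SE(p̂₁ − p̂₂) = √(SE₁² + SE₂²) = √(0.0002253001 + 0.0002735716) = 0.02234, since the two samples are independent.
At 95% confidence z* = 1.960; margin = 1.960 × 0.02234 = 0.04379.
The difference is 0.3200 − 0.8010 = -0.4810, so the interval is -0.4810 ± 0.04379 = (-0.525, -0.437).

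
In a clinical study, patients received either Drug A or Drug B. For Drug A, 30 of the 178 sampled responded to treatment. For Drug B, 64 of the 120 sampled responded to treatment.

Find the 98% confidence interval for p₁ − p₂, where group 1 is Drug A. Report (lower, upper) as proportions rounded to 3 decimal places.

First, p̂₁ = 30/178 = 0.1685; p̂₂ = 64/120 = 0.5333.
The two standard errors are √(0.1685×0.8315/178) = 0.02806 and √(0.5333×0.4667/120) = 0.04554.
Because the samples are independent, SE_diff = √(0.02806² + 0.04554²) = 0.05349.
Using z* = 2.326 for 98%, ME = 2.326 × 0.05349 = 0.12442.
p̂₁ − p̂₂ = -0.3648; interval -0.3648 ± 0.12442 gives (-0.489, -0.240).

(-0.489, -0.240)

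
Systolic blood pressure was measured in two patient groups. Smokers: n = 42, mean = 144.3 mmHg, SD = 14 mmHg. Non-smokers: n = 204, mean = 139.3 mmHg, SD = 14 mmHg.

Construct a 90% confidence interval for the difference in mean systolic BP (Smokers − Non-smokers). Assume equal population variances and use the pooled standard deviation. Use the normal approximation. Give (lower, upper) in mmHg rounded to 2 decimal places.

Pooled variance s_p² = [41·14² + 203·14²] / (42+204−2) = 196.0000, so s_p = 14.0000.
SE_diff = s_p·√(1/n₁ + 1/n₂) = 14.0000·√(1/42 + 1/204) = 2.3722.
z* = 1.645; margin = 1.645 × 2.3722 = 3.9023.
Difference = 144.3 − 139.3 = 5.0000.
5.0000 ± 3.9023 → (1.10, 8.90).

(1.10, 8.90)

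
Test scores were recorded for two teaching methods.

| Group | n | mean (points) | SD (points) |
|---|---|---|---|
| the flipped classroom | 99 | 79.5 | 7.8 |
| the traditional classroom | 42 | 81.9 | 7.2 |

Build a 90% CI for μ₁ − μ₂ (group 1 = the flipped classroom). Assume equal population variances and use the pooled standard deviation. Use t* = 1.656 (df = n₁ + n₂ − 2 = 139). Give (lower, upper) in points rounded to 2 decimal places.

(-4.73, -0.07)

Pooled variance s_p² = [98·7.8² + 41·7.2²] / (99+42−2) = 58.1853, so s_p = 7.6279.
SE_diff = s_p·√(1/n₁ + 1/n₂) = 7.6279·√(1/99 + 1/42) = 1.4047.
t* = 1.656; margin = 1.656 × 1.4047 = 2.3262.
Difference = 79.5 − 81.9 = -2.4000.
-2.4000 ± 2.3262 → (-4.73, -0.07).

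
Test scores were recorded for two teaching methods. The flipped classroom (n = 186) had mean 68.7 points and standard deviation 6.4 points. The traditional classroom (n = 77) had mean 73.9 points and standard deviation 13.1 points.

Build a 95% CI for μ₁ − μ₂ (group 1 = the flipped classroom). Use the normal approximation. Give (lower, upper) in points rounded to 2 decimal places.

(-8.27, -2.13)

Standard errors of each mean: 6.4/√186 = 0.4693 and 13.1/√77 = 1.4929.
SE(x̄₁ − x̄₂) = √(0.4693² + 1.4929²) = 1.5649 for independent samples with unequal variances.
With z* = 1.960, the margin is 1.960 × 1.5649 = 3.0672.
x̄₁ − x̄₂ = 68.7 − 73.9 = -5.2000; the interval is -5.2000 ± 3.0672 = (-8.27, -2.13).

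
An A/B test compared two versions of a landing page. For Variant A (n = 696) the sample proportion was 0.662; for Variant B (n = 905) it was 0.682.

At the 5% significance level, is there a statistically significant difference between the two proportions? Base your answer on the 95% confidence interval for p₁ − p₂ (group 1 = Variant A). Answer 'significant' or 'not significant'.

The two standard errors are √(0.6620×0.3380/696) = 0.01793 and √(0.6820×0.3180/905) = 0.01548.
Because the samples are independent, SE_diff = √(0.01793² + 0.01548²) = 0.02369.
Using z* = 1.960 for 95%, ME = 1.960 × 0.02369 = 0.04643.
p̂₁ − p̂₂ = -0.0200; interval -0.0200 ± 0.04643 gives (-0.06643, 0.02643).
The interval (-0.06643, 0.02643) contains 0, so the difference is not significant.

not significant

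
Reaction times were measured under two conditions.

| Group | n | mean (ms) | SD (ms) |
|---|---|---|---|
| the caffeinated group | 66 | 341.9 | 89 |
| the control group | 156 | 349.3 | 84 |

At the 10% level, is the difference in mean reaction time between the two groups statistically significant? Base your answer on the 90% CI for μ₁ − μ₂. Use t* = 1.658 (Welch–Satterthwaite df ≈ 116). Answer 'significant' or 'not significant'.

not significant

Standard errors of each mean: 89/√66 = 10.9551 and 84/√156 = 6.7254.
SE(x̄₁ − x̄₂) = √(10.9551² + 6.7254²) = 12.8548 for independent samples with unequal variances.
With t* = 1.658, the margin is 1.658 × 12.8548 = 21.3133.
x̄₁ − x̄₂ = 341.9 − 349.3 = -7.4000; the interval is -7.4000 ± 21.3133 = (-28.7133, 13.9133).
The interval (-28.7133, 13.9133) contains 0, so the difference is not significant.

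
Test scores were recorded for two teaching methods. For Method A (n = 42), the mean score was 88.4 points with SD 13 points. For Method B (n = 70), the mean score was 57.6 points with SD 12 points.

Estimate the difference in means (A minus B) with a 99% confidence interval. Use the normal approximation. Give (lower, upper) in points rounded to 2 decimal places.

(24.45, 37.15)

Standard errors of each mean: 13/√42 = 2.0059 and 12/√70 = 1.4343.
SE(x̄₁ − x̄₂) = √(2.0059² + 1.4343²) = 2.4659 for independent samples with unequal variances.
With z* = 2.576, the margin is 2.576 × 2.4659 = 6.3522.
x̄₁ − x̄₂ = 88.4 − 57.6 = 30.8000; the interval is 30.8000 ± 6.3522 = (24.45, 37.15).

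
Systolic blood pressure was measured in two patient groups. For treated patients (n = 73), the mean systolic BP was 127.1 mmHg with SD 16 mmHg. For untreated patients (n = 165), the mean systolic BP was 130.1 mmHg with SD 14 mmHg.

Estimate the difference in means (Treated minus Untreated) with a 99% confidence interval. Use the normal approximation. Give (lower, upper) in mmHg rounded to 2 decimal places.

Per-group SEs: s₁/√n₁ = 16/√73 = 1.8727, s₂/√n₂ = 14/√165 = 1.0899.
Unpooled SE of the difference: √(3.50700529 + 1.18788201) = 2.1668.
Margin of error = z* · SE = 2.576 × 2.1668 = 5.5817.
x̄₁ − x̄₂ = 127.1 − 130.1 = -3.0000.
CI: -3.0000 ± 5.5817 = (-8.58, 2.58).

(-8.58, 2.58)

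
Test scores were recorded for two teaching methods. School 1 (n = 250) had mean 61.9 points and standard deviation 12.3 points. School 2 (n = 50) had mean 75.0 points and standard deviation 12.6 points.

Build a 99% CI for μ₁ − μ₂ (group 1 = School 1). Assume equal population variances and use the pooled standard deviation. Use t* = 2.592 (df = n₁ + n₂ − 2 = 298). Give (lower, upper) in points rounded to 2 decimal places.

Pooled variance s_p² = [249·12.3² + 49·12.6²] / (250+50−2) = 152.5183, so s_p = 12.3498.
SE_diff = s_p·√(1/n₁ + 1/n₂) = 12.3498·√(1/250 + 1/50) = 1.9132.
t* = 2.592; margin = 2.592 × 1.9132 = 4.9590.
Difference = 61.9 − 75.0 = -13.1000.
-13.1000 ± 4.9590 → (-18.06, -8.14).

(-18.06, -8.14)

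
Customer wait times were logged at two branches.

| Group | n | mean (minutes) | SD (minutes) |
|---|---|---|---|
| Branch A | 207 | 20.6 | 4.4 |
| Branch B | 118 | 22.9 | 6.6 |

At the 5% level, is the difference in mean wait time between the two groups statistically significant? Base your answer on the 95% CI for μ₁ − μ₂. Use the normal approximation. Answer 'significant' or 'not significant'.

Per-group SEs: s₁/√n₁ = 4.4/√207 = 0.3058, s₂/√n₂ = 6.6/√118 = 0.6076.
Unpooled SE of the difference: √(0.09351364 + 0.36917776) = 0.6802.
Margin of error = z* · SE = 1.960 × 0.6802 = 1.3332.
x̄₁ − x̄₂ = 20.6 − 22.9 = -2.3000.
CI: -2.3000 ± 1.3332 = (-3.6332, -0.9668).
The interval (-3.6332, -0.9668) does not contain 0, so the difference is significant.

significant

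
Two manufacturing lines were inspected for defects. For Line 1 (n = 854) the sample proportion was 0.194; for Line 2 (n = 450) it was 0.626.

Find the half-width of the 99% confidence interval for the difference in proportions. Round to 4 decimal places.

0.0683

Each SE is √(p̂(1−p̂)/n): √(0.1940·0.8060/854) = 0.01353 and √(0.6260·0.3740/450) = 0.02281.
SE(p̂₁ − p̂₂) = √(SE₁² + SE₂²) = √(0.0001830609 + 0.0005202961) = 0.02652, since the two samples are independent.
At 99% confidence z* = 2.576; margin = 2.576 × 0.02652 = 0.06832.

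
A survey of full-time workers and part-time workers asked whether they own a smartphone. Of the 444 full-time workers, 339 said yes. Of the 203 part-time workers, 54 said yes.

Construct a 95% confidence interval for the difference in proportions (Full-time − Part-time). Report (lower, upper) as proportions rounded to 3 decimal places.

(0.425, 0.570)

p̂₁ = 339/444 = 0.7635 and p̂₂ = 54/203 = 0.2660.
SE₁ = √(p̂₁(1−p̂₁)/n₁) = √(0.7635·0.2365/444) = 0.02017; SE₂ = √(0.2660·0.7340/203) = 0.03101.
Independent samples: SE of the difference = √(SE₁² + SE₂²) = √(0.0004068289 + 0.0009616201) = 0.03699.
z* for 95% confidence is 1.960, so the margin of error is 1.960 × 0.03699 = 0.07250.
Point estimate p̂₁ − p̂₂ = 0.7635 − 0.2660 = 0.4975.
0.4975 ± 0.07250 → (0.425, 0.570).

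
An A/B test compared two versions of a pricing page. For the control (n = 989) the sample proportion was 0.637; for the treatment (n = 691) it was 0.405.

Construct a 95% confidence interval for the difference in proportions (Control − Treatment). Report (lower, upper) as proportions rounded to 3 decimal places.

The two standard errors are √(0.6370×0.3630/989) = 0.01529 and √(0.4050×0.5950/691) = 0.01867.
Because the samples are independent, SE_diff = √(0.01529² + 0.01867²) = 0.02413.
Using z* = 1.960 for 95%, ME = 1.960 × 0.02413 = 0.04729.
p̂₁ − p̂₂ = 0.2320; interval 0.2320 ± 0.04729 gives (0.185, 0.279).

(0.185, 0.279)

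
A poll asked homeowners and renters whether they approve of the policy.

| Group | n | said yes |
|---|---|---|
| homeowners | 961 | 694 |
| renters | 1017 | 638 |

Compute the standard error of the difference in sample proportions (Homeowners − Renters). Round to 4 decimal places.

p̂₁ = 694/961 = 0.7222 and p̂₂ = 638/1017 = 0.6273.
SE₁ = √(p̂₁(1−p̂₁)/n₁) = √(0.7222·0.2778/961) = 0.01445; SE₂ = √(0.6273·0.3727/1017) = 0.01516.
Independent samples: SE of the difference = √(SE₁² + SE₂²) = √(0.0002088025 + 0.0002298256) = 0.02094.

0.0209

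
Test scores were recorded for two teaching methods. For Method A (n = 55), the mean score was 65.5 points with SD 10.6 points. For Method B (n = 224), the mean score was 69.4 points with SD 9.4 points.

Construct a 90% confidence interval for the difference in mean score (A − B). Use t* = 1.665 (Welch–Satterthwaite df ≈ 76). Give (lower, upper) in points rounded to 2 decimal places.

Standard errors of each mean: 10.6/√55 = 1.4293 and 9.4/√224 = 0.6281.
SE(x̄₁ − x̄₂) = √(1.4293² + 0.6281²) = 1.5612 for independent samples with unequal variances.
With t* = 1.665, the margin is 1.665 × 1.5612 = 2.5994.
x̄₁ − x̄₂ = 65.5 − 69.4 = -3.9000; the interval is -3.9000 ± 2.5994 = (-6.50, -1.30).

(-6.50, -1.30)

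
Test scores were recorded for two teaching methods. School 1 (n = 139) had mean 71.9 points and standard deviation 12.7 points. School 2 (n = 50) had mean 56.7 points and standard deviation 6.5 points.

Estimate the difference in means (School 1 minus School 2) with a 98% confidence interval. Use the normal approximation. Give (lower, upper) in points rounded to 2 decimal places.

(11.91, 18.49)

Standard errors of each mean: 12.7/√139 = 1.0772 and 6.5/√50 = 0.9192.
SE(x̄₁ − x̄₂) = √(1.0772² + 0.9192²) = 1.4161 for independent samples with unequal variances.
With z* = 2.326, the margin is 2.326 × 1.4161 = 3.2938.
x̄₁ − x̄₂ = 71.9 − 56.7 = 15.2000; the interval is 15.2000 ± 3.2938 = (11.91, 18.49).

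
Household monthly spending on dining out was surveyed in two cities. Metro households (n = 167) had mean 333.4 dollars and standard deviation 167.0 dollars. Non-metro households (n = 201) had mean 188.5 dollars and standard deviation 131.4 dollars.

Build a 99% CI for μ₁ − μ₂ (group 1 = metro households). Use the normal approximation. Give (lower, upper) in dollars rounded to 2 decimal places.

Standard errors of each mean: 167.0/√167 = 12.9228 and 131.4/√201 = 9.2682.
SE(x̄₁ − x̄₂) = √(12.9228² + 9.2682²) = 15.9028 for independent samples with unequal variances.
With z* = 2.576, the margin is 2.576 × 15.9028 = 40.9656.
x̄₁ − x̄₂ = 333.4 − 188.5 = 144.9000; the interval is 144.9000 ± 40.9656 = (103.93, 185.87).

(103.93, 185.87)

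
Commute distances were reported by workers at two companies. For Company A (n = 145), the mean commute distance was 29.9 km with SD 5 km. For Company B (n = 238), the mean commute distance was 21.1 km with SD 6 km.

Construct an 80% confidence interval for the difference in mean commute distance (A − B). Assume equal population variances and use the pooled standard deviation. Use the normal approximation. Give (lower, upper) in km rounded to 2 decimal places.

s_p = √[((n₁−1)s₁² + (n₂−1)s₂²)/(n₁+n₂−2)] = √[(144·5² + 237·6²)/381] = 5.6429.
SE = 5.6429·√(1/145 + 1/238) = 0.5945.
With z* = 1.282, margin = 1.282 × 0.5945 = 0.7621.
x̄₁ − x̄₂ = 29.9 − 21.1 = 8.8000; interval 8.8000 ± 0.7621 = (8.04, 9.56).

(8.04, 9.56)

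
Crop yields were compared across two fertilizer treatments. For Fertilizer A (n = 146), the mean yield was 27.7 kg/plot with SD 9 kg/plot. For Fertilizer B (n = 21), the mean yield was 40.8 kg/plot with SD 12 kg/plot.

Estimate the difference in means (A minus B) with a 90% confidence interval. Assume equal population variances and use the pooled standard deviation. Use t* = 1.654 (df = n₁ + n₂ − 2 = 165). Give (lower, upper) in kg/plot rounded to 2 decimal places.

(-16.73, -9.47)

Pooled variance s_p² = [145·9² + 20·12²] / (146+21−2) = 88.6364, so s_p = 9.4147.
SE_diff = s_p·√(1/n₁ + 1/n₂) = 9.4147·√(1/146 + 1/21) = 2.1972.
t* = 1.654; margin = 1.654 × 2.1972 = 3.6342.
Difference = 27.7 − 40.8 = -13.1000.
-13.1000 ± 3.6342 → (-16.73, -9.47).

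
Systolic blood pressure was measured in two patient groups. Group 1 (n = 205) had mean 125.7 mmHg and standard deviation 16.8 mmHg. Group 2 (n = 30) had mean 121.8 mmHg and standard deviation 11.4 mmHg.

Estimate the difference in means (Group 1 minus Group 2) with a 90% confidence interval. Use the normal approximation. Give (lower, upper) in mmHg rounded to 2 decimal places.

Standard errors of each mean: 16.8/√205 = 1.1734 and 11.4/√30 = 2.0813.
SE(x̄₁ − x̄₂) = √(1.1734² + 2.0813²) = 2.3893 for independent samples with unequal variances.
With z* = 1.645, the margin is 1.645 × 2.3893 = 3.9304.
x̄₁ − x̄₂ = 125.7 − 121.8 = 3.9000; the interval is 3.9000 ± 3.9304 = (-0.03, 7.83).

(-0.03, 7.83)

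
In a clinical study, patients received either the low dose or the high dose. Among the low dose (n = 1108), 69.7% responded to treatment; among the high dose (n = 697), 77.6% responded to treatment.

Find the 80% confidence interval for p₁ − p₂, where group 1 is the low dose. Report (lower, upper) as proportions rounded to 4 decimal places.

SE₁ = √(p̂₁(1−p̂₁)/n₁) = √(0.6970·0.3030/1108) = 0.01381; SE₂ = √(0.7760·0.2240/697) = 0.01579.
Independent samples: SE of the difference = √(SE₁² + SE₂²) = √(0.0001907161 + 0.0002493241) = 0.02098.
z* for 80% confidence is 1.282, so the margin of error is 1.282 × 0.02098 = 0.02690.
Point estimate p̂₁ − p̂₂ = 0.6970 − 0.7760 = -0.0790.
-0.0790 ± 0.02690 → (-0.1059, -0.0521).

(-0.1059, -0.0521)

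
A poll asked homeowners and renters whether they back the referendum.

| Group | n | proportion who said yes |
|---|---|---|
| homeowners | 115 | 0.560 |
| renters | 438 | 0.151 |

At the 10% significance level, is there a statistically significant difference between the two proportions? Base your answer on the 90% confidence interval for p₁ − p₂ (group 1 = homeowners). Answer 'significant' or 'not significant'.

significant

Each SE is √(p̂(1−p̂)/n): √(0.5600·0.4400/115) = 0.04629 and √(0.1510·0.8490/438) = 0.01711.
SE(p̂₁ − p̂₂) = √(SE₁² + SE₂²) = √(0.0021427641 + 0.0002927521) = 0.04935, since the two samples are independent.
At 90% confidence z* = 1.645; margin = 1.645 × 0.04935 = 0.08118.
The difference is 0.5600 − 0.1510 = 0.4090, so the interval is 0.4090 ± 0.08118 = (0.32782, 0.49018).
The interval (0.32782, 0.49018) does not contain 0, so the difference is significant.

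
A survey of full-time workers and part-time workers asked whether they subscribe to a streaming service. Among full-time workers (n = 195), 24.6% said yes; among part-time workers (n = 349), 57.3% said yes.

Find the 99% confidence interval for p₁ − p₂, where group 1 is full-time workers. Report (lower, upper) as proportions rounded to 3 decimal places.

(-0.432, -0.222)

Each SE is √(p̂(1−p̂)/n): √(0.2460·0.7540/195) = 0.03084 and √(0.5730·0.4270/349) = 0.02648.
SE(p̂₁ − p̂₂) = √(SE₁² + SE₂²) = √(0.0009511056 + 0.0007011904) = 0.04065, since the two samples are independent.
At 99% confidence z* = 2.576; margin = 2.576 × 0.04065 = 0.10471.
The difference is 0.2460 − 0.5730 = -0.3270, so the interval is -0.3270 ± 0.10471 = (-0.432, -0.222).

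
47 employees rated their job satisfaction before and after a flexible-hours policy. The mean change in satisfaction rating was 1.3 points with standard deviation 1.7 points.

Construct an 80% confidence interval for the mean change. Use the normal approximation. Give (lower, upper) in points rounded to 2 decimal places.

(0.98, 1.62)

Paired design: SE = s_d/√n = 1.7/√47 = 0.2480.
z* = 1.282; margin of error = 1.282 × 0.2480 = 0.3179.
1.3 ± 0.3179 → (0.98, 1.62).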